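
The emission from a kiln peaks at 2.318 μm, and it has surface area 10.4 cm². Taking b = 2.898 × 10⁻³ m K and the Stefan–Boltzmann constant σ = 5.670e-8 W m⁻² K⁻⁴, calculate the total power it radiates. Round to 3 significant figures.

P ≈ 144 W

Wien's law: T = b/λ_max = 2.898×10⁻³/2.318×10⁻⁶ = 1250.22 K.
Area A = 10.4 cm² = 1.04×10⁻³ m².
Then P = σAT⁴ = 5.670×10⁻⁸×1.04×10⁻³×(1250.22)⁴ = 144 W.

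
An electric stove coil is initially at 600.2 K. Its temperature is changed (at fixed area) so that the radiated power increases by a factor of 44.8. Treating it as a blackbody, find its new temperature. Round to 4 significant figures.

P ∝ T⁴, so T₂/T₁ = (P₂/P₁)^(1/4) = (44.8)^(1/4) = 2.58714.
T₂ = 600.2 × 2.58714 = 1553 K.

T₂ ≈ 1553 K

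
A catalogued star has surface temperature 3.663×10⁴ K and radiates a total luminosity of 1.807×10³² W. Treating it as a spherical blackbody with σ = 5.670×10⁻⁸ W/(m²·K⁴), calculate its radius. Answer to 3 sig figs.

R ≈ 1.19×10¹⁰ m

L = 4πR²σT⁴ ⇒ R = √(L/(4πσT⁴)).
σT⁴ = 1.02078×10¹¹ W/m², so R = √(1.807×10³²/(4π×1.02078×10¹¹)) = 1.19×10¹⁰ m.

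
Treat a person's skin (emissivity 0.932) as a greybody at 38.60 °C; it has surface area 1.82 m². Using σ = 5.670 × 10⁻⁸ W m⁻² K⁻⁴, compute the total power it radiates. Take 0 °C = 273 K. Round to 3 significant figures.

P ≈ 907 W

T = 38.60 °C + 273 = 311.60 K.
Area A = 1.82 m².
P = εσAT⁴ = 0.932 × 5.670×10⁻⁸ × 1.82 × (311.60)⁴ = 907 W.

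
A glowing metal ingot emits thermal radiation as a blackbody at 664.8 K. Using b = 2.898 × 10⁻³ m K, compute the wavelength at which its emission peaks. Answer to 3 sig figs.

λ_max ≈ 4.36 μm

Wien's displacement law: λ_max = b/T = (2.898×10⁻³ m·K)/(664.8 K) = 4.359×10⁻⁶ m.
That is 4.36 μm, in the infrared range.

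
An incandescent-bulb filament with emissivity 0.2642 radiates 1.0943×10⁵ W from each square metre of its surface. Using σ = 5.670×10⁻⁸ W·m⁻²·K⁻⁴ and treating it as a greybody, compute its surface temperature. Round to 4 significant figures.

I = εσT⁴, so T = (I/εσ)^(1/4) = (1.0943×10⁵/(0.2642×5.670×10⁻⁸))^(1/4) = 1644 K.

T ≈ 1644 K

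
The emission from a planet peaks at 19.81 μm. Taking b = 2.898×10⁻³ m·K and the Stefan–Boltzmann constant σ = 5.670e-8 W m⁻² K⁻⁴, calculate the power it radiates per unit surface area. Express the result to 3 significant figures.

Wien's law: T = b/λ_max = 2.898×10⁻³/1.981×10⁻⁵ = 146.290 K.
Then I = σT⁴ = 5.670×10⁻⁸×(146.290)⁴ = 26.0 W/m².

I ≈ 26.0 W/m²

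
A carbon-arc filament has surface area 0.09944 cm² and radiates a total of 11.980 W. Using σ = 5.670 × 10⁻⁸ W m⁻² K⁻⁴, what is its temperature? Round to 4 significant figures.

T ≈ 2147 K

Area A = 0.09944 cm² = 9.944×10⁻⁶ m².
P = σAT⁴ ⇒ T = (P/(σA))^(1/4) = (11.980/(5.670×10⁻⁸×9.944×10⁻⁶))^(1/4) = 2147 K.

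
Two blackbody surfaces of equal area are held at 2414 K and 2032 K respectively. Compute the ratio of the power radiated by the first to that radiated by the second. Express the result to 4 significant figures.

With equal areas, P₁/P₂ = (T₁/T₂)⁴ = (2414/2032)⁴ = 1.992.

P₁/P₂ ≈ 1.992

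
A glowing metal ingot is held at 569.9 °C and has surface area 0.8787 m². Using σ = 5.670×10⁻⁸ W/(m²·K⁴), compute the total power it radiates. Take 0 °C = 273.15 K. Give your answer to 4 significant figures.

T = 569.9 °C + 273.15 = 843.05 K.
Area A = 0.8787 m².
P = σAT⁴ = 5.670×10⁻⁸ × 0.8787 × (843.05)⁴ = 2.517×10⁴ W.

P ≈ 2.517×10⁴ W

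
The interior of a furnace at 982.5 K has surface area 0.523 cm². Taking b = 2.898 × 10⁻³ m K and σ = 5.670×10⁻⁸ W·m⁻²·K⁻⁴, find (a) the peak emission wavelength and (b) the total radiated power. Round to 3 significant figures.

(a) λ_max = b/T = 2.898×10⁻³/982.5 = 2.950×10⁻⁶ m = 2.95 μm.
Area A = 0.523 cm² = 5.23×10⁻⁵ m².
(b) P = σAT⁴ = 5.670×10⁻⁸×5.23×10⁻⁵×(982.5)⁴ = 2.76 W.

λ_max ≈ 2.95 μm; P ≈ 2.76 W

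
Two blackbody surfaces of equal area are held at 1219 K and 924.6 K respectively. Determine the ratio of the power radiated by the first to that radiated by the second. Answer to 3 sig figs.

With equal areas, P₁/P₂ = (T₁/T₂)⁴ = (1219/924.6)⁴ = 3.02.

P₁/P₂ ≈ 3.02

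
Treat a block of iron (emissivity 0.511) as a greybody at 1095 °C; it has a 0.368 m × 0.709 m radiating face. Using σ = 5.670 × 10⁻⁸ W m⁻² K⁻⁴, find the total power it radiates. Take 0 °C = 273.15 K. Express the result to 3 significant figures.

T = 1095 °C + 273.15 = 1368.15 K.
Area A = 0.368 × 0.709 = 0.260912 m².
P = εσAT⁴ = 0.511 × 5.670×10⁻⁸ × 0.260912 × (1368.15)⁴ = 2.65×10⁴ W.

P ≈ 2.65×10⁴ W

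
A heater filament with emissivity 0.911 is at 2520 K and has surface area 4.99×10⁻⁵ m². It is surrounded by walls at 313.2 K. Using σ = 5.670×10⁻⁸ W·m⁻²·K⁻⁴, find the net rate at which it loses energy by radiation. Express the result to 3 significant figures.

Net loss ≈ 104 W

Area A = 4.99×10⁻⁵ m².
Net radiated power P_net = εσA(T⁴ − T₀⁴) = 0.911×5.670×10⁻⁸×4.99×10⁻⁵×(2520⁴ − 313.2⁴).
T⁴ − T₀⁴ = 4.03276×10¹³ − 9.62248×10⁹ = 4.03180×10¹³ K⁴, so P_net = 104 W.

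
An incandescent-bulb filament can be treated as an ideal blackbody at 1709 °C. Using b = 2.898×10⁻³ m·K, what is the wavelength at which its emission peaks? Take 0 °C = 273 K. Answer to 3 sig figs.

T = 1709 °C + 273 = 1982 K.
Wien's displacement law: λ_max = b/T = (2.898×10⁻³ m·K)/(1982 K) = 1.462×10⁻⁶ m.
That is 1.46×10³ nm, in the infrared range.

λ_max ≈ 1.46×10³ nm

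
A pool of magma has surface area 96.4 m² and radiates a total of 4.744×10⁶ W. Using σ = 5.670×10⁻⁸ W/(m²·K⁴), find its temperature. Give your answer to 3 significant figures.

T ≈ 965 K

Area A = 96.4 m².
P = σAT⁴ ⇒ T = (P/(σA))^(1/4) = (4.744×10⁶/(5.670×10⁻⁸×96.4))^(1/4) = 965 K.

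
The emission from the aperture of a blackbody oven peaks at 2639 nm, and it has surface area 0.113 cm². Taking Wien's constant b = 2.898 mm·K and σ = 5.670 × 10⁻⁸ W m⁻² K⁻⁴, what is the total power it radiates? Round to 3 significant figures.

P ≈ 0.932 W

Wien's law: T = b/λ_max = 2.898×10⁻³/2.639×10⁻⁶ = 1098.14 K.
Area A = 0.113 cm² = 1.13×10⁻⁵ m².
Then P = σAT⁴ = 5.670×10⁻⁸×1.13×10⁻⁵×(1098.14)⁴ = 0.932 W.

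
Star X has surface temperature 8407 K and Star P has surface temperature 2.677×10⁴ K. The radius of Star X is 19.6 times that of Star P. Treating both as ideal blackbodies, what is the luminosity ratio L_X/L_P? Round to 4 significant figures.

L_X/L_P ≈ 3.737

L ∝ R²T⁴, so L_X/L_P = (R_X/R_P)²(T_X/T_P)⁴ = (19.6)² × (8407/2.677×10⁴)⁴ = 384.16 × 9.72682×10⁻³ = 3.737.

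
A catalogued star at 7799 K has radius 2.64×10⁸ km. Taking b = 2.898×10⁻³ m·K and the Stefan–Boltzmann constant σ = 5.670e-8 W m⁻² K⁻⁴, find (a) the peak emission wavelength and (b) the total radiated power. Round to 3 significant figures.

(a) λ_max = b/T = 2.898×10⁻³/7799 = 3.716×10⁻⁷ m = 0.372 μm.
Surface area A = 4πR² = 4π(2.64×10¹¹ m)² = 8.75826×10²³ m².
(b) P = σAT⁴ = 5.670×10⁻⁸×8.75826×10²³×(7799)⁴ = 1.84×10³² W.

λ_max ≈ 0.372 μm; P ≈ 1.84×10³² W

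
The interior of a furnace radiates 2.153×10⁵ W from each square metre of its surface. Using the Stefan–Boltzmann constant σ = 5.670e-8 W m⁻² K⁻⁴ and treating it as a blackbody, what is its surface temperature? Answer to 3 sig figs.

T ≈ 1.40×10³ K

I = σT⁴, so T = (I/σ)^(1/4) = (2.153×10⁵/(5.670×10⁻⁸))^(1/4) = 1.40×10³ K.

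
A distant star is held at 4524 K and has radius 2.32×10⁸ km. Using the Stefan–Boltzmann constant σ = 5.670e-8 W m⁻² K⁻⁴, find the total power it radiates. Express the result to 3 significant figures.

P ≈ 1.61×10³¹ W

Surface area A = 4πR² = 4π(2.32×10¹¹ m)² = 6.76372×10²³ m².
P = σAT⁴ = 5.670×10⁻⁸ × 6.76372×10²³ × (4524)⁴ = 1.61×10³¹ W.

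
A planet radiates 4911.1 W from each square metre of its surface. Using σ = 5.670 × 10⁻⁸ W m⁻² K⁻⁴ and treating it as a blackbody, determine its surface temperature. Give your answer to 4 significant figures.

T ≈ 542.5 K

I = σT⁴, so T = (I/σ)^(1/4) = (4911.1/(5.670×10⁻⁸))^(1/4) = 542.5 K.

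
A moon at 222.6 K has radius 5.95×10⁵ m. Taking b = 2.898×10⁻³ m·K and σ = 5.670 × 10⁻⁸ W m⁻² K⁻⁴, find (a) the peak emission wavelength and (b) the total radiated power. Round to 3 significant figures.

λ_max ≈ 13.0 μm; P ≈ 6.19×10¹⁴ W

(a) λ_max = b/T = 2.898×10⁻³/222.6 = 1.302×10⁻⁵ m = 13.0 μm.
Surface area A = 4πR² = 4π(5.95×10⁵ m)² = 4.44881×10¹² m².
(b) P = σAT⁴ = 5.670×10⁻⁸×4.44881×10¹²×(222.6)⁴ = 6.19×10¹⁴ W.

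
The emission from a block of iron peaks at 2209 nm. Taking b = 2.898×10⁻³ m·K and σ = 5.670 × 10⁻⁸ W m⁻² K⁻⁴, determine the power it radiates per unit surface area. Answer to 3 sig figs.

Wien's law: T = b/λ_max = 2.898×10⁻³/2.209×10⁻⁶ = 1311.91 K.
Then I = σT⁴ = 5.670×10⁻⁸×(1311.91)⁴ = 1.68×10⁵ W/m².

I ≈ 1.68×10⁵ W/m²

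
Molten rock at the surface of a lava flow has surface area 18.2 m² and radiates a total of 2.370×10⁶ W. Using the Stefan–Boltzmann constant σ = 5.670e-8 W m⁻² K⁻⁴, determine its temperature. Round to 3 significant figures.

T ≈ 1.23×10³ K

Area A = 18.2 m².
P = σAT⁴ ⇒ T = (P/(σA))^(1/4) = (2.370×10⁶/(5.670×10⁻⁸×18.2))^(1/4) = 1.23×10³ K.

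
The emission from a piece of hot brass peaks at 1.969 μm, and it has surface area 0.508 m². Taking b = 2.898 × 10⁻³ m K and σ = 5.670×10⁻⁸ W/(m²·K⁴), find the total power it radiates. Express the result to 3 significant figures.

Wien's law: T = b/λ_max = 2.898×10⁻³/1.969×10⁻⁶ = 1471.81 K.
Area A = 0.508 m².
Then P = σAT⁴ = 5.670×10⁻⁸×0.508×(1471.81)⁴ = 1.35×10⁵ W.

P ≈ 1.35×10⁵ W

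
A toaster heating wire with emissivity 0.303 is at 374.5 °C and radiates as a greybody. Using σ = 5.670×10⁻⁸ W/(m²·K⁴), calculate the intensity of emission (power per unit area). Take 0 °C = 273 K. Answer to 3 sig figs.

I ≈ 3.02×10³ W/m²

T = 374.5 °C + 273 = 647.5 K.
Stefan–Boltzmann: I = εσT⁴ = 0.303 × 5.670×10⁻⁸ × (647.5)⁴ = 3.02×10³ W/m².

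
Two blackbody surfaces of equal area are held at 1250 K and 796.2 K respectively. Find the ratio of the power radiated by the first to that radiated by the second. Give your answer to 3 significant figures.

P₁/P₂ ≈ 6.08

With equal areas, P₁/P₂ = (T₁/T₂)⁴ = (1250/796.2)⁴ = 6.08.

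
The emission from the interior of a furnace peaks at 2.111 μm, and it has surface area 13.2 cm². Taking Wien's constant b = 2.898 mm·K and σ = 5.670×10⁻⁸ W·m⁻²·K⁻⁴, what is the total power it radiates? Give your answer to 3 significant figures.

Wien's law: T = b/λ_max = 2.898×10⁻³/2.111×10⁻⁶ = 1372.81 K.
Area A = 13.2 cm² = 1.32×10⁻³ m².
Then P = σAT⁴ = 5.670×10⁻⁸×1.32×10⁻³×(1372.81)⁴ = 266 W.

P ≈ 266 W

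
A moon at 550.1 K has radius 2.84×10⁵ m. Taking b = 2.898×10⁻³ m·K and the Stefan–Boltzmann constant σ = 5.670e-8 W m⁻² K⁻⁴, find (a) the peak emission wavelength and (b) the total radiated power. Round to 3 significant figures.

λ_max ≈ 5.27 μm; P ≈ 5.26×10¹⁵ W

(a) λ_max = b/T = 2.898×10⁻³/550.1 = 5.268×10⁻⁶ m = 5.27 μm.
Surface area A = 4πR² = 4π(2.84×10⁵ m)² = 1.01355×10¹² m².
(b) P = σAT⁴ = 5.670×10⁻⁸×1.01355×10¹²×(550.1)⁴ = 5.26×10¹⁵ W.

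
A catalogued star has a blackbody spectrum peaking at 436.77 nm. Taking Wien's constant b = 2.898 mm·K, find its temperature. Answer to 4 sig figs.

T ≈ 6635 K

Wien's law gives T = b/λ_max = (2.898×10⁻³ m·K)/(4.3677×10⁻⁷ m) = 6635 K.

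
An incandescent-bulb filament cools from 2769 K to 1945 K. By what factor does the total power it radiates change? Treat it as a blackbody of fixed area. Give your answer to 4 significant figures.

P ∝ T⁴, so P₂/P₁ = (T₂/T₁)⁴ = (1945/2769)⁴ = (0.702420)⁴ = 0.2434.

P₂/P₁ ≈ 0.2434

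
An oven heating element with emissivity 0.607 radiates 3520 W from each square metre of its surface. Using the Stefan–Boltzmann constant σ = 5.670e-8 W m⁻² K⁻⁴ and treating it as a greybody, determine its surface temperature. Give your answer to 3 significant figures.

T ≈ 566 K

I = εσT⁴, so T = (I/εσ)^(1/4) = (3520/(0.607×5.670×10⁻⁸))^(1/4) = 566 K.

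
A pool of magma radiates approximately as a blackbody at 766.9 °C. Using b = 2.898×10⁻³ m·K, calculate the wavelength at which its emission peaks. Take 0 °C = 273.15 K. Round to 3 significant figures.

T = 766.9 °C + 273.15 = 1040.05 K.
Wien's displacement law: λ_max = b/T = (2.898×10⁻³ m·K)/(1040.05 K) = 2.786×10⁻⁶ m.
That is 2.79×10³ nm, in the infrared range.

λ_max ≈ 2.79×10³ nm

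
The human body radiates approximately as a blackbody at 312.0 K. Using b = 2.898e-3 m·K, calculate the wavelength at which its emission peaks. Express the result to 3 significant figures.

λ_max ≈ 9.29 μm

Wien's displacement law: λ_max = b/T = (2.898×10⁻³ m·K)/(312.0 K) = 9.288×10⁻⁶ m.
That is 9.29 μm, in the infrared range.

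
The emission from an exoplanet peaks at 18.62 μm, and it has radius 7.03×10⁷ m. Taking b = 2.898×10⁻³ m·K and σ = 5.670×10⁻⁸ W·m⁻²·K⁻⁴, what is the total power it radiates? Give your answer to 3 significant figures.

Wien's law: T = b/λ_max = 2.898×10⁻³/1.862×10⁻⁵ = 155.639 K.
Surface area A = 4πR² = 4π(7.03×10⁷ m)² = 6.21041×10¹⁶ m².
Then P = σAT⁴ = 5.670×10⁻⁸×6.21041×10¹⁶×(155.639)⁴ = 2.07×10¹⁸ W.

P ≈ 2.07×10¹⁸ W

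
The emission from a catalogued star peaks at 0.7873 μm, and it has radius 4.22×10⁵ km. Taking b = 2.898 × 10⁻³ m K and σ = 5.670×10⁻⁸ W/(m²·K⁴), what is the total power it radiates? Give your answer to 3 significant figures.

Wien's law: T = b/λ_max = 2.898×10⁻³/7.873×10⁻⁷ = 3680.93 K.
Surface area A = 4πR² = 4π(4.22×10⁸ m)² = 2.23787×10¹⁸ m².
Then P = σAT⁴ = 5.670×10⁻⁸×2.23787×10¹⁸×(3680.93)⁴ = 2.33×10²⁵ W.

P ≈ 2.33×10²⁵ W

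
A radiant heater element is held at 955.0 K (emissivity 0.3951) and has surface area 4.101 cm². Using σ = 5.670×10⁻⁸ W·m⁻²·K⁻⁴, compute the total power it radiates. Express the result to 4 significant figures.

P ≈ 7.642 W

Area A = 4.101 cm² = 4.101×10⁻⁴ m².
P = εσAT⁴ = 0.3951 × 5.670×10⁻⁸ × 4.101×10⁻⁴ × (955.0)⁴ = 7.642 W.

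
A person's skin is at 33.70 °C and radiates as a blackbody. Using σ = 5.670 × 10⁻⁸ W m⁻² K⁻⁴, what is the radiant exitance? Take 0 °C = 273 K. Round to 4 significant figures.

T = 33.70 °C + 273 = 306.70 K.
Stefan–Boltzmann: I = σT⁴ = 5.670×10⁻⁸ × (306.70)⁴ = 501.7 W/m².

I ≈ 501.7 W/m²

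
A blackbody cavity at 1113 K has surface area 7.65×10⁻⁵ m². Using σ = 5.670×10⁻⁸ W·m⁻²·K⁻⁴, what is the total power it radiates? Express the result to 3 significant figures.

Area A = 7.65×10⁻⁵ m².
P = σAT⁴ = 5.670×10⁻⁸ × 7.65×10⁻⁵ × (1113)⁴ = 6.66 W.

P ≈ 6.66 W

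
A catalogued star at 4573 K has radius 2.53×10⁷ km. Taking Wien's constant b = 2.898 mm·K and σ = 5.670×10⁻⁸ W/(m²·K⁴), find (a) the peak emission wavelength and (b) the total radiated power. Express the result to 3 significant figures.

(a) λ_max = b/T = 2.898×10⁻³/4573 = 6.337×10⁻⁷ m = 634 nm.
Surface area A = 4πR² = 4π(2.53×10¹⁰ m)² = 8.04361×10²¹ m².
(b) P = σAT⁴ = 5.670×10⁻⁸×8.04361×10²¹×(4573)⁴ = 1.99×10²⁹ W.

λ_max ≈ 634 nm; P ≈ 1.99×10²⁹ W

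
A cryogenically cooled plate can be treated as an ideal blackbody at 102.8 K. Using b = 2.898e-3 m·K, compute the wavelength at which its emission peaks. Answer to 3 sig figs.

Wien's displacement law: λ_max = b/T = (2.898×10⁻³ m·K)/(102.8 K) = 2.819×10⁻⁵ m.
That is 28.2 μm, in the infrared range.

λ_max ≈ 28.2 μm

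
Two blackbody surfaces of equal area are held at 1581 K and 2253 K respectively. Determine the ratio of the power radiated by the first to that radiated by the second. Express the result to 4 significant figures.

P₁/P₂ ≈ 0.2425

With equal areas, P₁/P₂ = (T₁/T₂)⁴ = (1581/2253)⁴ = 0.2425.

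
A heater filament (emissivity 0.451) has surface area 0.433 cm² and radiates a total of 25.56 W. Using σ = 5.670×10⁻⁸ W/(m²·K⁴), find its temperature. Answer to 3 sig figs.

Area A = 0.433 cm² = 4.33×10⁻⁵ m².
P = εσAT⁴ ⇒ T = (P/(εσA))^(1/4) = (25.56/(0.451×5.670×10⁻⁸×4.33×10⁻⁵))^(1/4) = 2.19×10³ K.

T ≈ 2.19×10³ K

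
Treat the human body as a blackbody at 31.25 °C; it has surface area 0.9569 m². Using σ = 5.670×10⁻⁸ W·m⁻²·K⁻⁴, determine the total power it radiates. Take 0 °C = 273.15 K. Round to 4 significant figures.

T = 31.25 °C + 273.15 = 304.40 K.
Area A = 0.9569 m².
P = σAT⁴ = 5.670×10⁻⁸ × 0.9569 × (304.40)⁴ = 465.8 W.

P ≈ 465.8 W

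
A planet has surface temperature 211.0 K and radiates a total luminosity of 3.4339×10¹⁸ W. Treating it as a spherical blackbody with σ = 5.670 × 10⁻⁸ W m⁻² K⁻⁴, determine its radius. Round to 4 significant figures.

R ≈ 4.931×10⁷ m

L = 4πR²σT⁴ ⇒ R = √(L/(4πσT⁴)).
σT⁴ = 112.386 W/m², so R = √(3.4339×10¹⁸/(4π×112.386)) = 4.931×10⁷ m.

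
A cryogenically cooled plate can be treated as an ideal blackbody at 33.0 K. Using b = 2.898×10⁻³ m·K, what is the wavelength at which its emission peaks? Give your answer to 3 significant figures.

Wien's displacement law: λ_max = b/T = (2.898×10⁻³ m·K)/(33.0 K) = 8.782×10⁻⁵ m.
That is 87.8 μm, in the infrared range.

λ_max ≈ 87.8 μm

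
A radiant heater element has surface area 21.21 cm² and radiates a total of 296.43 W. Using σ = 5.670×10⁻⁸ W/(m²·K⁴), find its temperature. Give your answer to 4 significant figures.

Area A = 21.21 cm² = 2.121×10⁻³ m².
P = σAT⁴ ⇒ T = (P/(σA))^(1/4) = (296.43/(5.670×10⁻⁸×2.121×10⁻³))^(1/4) = 1253 K.

T ≈ 1253 K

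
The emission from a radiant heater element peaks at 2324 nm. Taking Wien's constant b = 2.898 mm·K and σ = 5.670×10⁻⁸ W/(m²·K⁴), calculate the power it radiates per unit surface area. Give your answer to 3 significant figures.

Wien's law: T = b/λ_max = 2.898×10⁻³/2.324×10⁻⁶ = 1246.99 K.
Then I = σT⁴ = 5.670×10⁻⁸×(1246.99)⁴ = 1.37×10⁵ W/m².

I ≈ 1.37×10⁵ W/m²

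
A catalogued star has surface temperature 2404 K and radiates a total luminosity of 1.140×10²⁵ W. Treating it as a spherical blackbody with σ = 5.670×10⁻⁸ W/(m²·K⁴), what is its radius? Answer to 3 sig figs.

R ≈ 6.92×10⁸ m

L = 4πR²σT⁴ ⇒ R = √(L/(4πσT⁴)).
σT⁴ = 1.89374×10⁶ W/m², so R = √(1.140×10²⁵/(4π×1.89374×10⁶)) = 6.92×10⁸ m.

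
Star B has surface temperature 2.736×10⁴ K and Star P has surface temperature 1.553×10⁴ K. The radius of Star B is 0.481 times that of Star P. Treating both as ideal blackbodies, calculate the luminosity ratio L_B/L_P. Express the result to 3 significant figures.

L_B/L_P ≈ 2.23

L ∝ R²T⁴, so L_B/L_P = (R_B/R_P)²(T_B/T_P)⁴ = (0.481)² × (2.736×10⁴/1.553×10⁴)⁴ = 0.231361 × 9.63338 = 2.23.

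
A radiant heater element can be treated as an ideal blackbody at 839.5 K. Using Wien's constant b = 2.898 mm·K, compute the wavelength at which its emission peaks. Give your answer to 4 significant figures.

Wien's displacement law: λ_max = b/T = (2.898×10⁻³ m·K)/(839.5 K) = 3.4521×10⁻⁶ m.
That is 3.452 μm, in the infrared range.

λ_max ≈ 3.452 μm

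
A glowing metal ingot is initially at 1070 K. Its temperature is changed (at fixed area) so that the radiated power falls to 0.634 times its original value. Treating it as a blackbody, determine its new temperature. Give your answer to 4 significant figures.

P ∝ T⁴, so T₂/T₁ = (P₂/P₁)^(1/4) = (0.634)^(1/4) = 0.892323.
T₂ = 1070 × 0.892323 = 954.8 K.

T₂ ≈ 954.8 K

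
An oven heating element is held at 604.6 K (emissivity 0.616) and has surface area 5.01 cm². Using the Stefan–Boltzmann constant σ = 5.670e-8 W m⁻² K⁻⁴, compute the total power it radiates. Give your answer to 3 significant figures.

Area A = 5.01 cm² = 5.01×10⁻⁴ m².
P = εσAT⁴ = 0.616 × 5.670×10⁻⁸ × 5.01×10⁻⁴ × (604.6)⁴ = 2.34 W.

P ≈ 2.34 W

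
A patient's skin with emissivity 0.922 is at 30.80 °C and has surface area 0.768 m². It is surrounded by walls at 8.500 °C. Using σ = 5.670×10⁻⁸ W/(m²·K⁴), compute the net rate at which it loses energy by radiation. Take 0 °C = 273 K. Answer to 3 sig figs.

Net loss ≈ 89.9 W

T = 30.80 °C + 273 = 303.80 K.
Surroundings: T = 8.500 °C + 273 = 281.500 K.
Area A = 0.768 m².
Net radiated power P_net = εσA(T⁴ − T₀⁴) = 0.922×5.670×10⁻⁸×0.768×(303.80⁴ − 281.500⁴).
T⁴ − T₀⁴ = 8.51826×10⁹ − 6.27933×10⁹ = 2.23893×10⁹ K⁴, so P_net = 89.9 W.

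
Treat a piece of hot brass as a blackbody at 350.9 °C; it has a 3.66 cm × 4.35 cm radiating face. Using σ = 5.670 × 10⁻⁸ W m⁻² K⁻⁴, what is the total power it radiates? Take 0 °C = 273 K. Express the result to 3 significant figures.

P ≈ 13.7 W

T = 350.9 °C + 273 = 623.9 K.
Area A = 0.0366 × 0.0435 = 1.5921×10⁻³ m².
P = σAT⁴ = 5.670×10⁻⁸ × 1.5921×10⁻³ × (623.9)⁴ = 13.7 W.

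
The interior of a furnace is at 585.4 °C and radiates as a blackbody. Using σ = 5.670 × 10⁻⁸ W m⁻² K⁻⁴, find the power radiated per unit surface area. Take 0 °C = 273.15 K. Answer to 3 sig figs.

I ≈ 3.08×10⁴ W/m²

T = 585.4 °C + 273.15 = 858.55 K.
Stefan–Boltzmann: I = σT⁴ = 5.670×10⁻⁸ × (858.55)⁴ = 3.08×10⁴ W/m².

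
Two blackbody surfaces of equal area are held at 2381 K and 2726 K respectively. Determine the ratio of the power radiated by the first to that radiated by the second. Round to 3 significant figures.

With equal areas, P₁/P₂ = (T₁/T₂)⁴ = (2381/2726)⁴ = 0.582.

P₁/P₂ ≈ 0.582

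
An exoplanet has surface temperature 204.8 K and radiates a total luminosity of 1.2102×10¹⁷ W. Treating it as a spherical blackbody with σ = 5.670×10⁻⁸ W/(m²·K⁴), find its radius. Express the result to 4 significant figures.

R ≈ 9.826×10⁶ m

L = 4πR²σT⁴ ⇒ R = √(L/(4πσT⁴)).
σT⁴ = 99.7477 W/m², so R = √(1.2102×10¹⁷/(4π×99.7477)) = 9.826×10⁶ m.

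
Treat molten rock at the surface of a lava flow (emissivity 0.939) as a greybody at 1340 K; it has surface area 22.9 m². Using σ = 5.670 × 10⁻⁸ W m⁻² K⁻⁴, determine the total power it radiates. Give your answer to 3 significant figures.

Area A = 22.9 m².
P = εσAT⁴ = 0.939 × 5.670×10⁻⁸ × 22.9 × (1340)⁴ = 3.93×10⁶ W.

P ≈ 3.93×10⁶ W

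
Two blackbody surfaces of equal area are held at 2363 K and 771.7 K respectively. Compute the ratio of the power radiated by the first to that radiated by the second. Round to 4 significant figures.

With equal areas, P₁/P₂ = (T₁/T₂)⁴ = (2363/771.7)⁴ = 87.91.

P₁/P₂ ≈ 87.91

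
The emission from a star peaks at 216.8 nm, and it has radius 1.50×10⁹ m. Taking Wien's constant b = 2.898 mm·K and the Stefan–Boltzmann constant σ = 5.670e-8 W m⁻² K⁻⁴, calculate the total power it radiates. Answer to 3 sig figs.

P ≈ 5.12×10²⁸ W

Wien's law: T = b/λ_max = 2.898×10⁻³/2.168×10⁻⁷ = 13367.2 K.
Surface area A = 4πR² = 4π(1.50×10⁹ m)² = 2.82743×10¹⁹ m².
Then P = σAT⁴ = 5.670×10⁻⁸×2.82743×10¹⁹×(13367.2)⁴ = 5.12×10²⁸ W.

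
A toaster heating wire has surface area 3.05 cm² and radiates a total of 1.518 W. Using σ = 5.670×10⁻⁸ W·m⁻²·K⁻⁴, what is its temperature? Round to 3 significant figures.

T ≈ 544 K

Area A = 3.05 cm² = 3.05×10⁻⁴ m².
P = σAT⁴ ⇒ T = (P/(σA))^(1/4) = (1.518/(5.670×10⁻⁸×3.05×10⁻⁴))^(1/4) = 544 K.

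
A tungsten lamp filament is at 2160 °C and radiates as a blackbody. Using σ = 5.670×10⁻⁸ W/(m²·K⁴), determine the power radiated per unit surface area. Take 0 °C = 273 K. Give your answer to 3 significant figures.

I ≈ 1.99×10⁶ W/m²

T = 2160 °C + 273 = 2433 K.
Stefan–Boltzmann: I = σT⁴ = 5.670×10⁻⁸ × (2433)⁴ = 1.99×10⁶ W/m².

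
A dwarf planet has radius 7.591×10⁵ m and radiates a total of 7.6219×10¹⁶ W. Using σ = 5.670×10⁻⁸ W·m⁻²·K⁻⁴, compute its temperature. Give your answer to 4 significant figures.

Surface area A = 4πR² = 4π(7.591×10⁵ m)² = 7.24116×10¹² m².
P = σAT⁴ ⇒ T = (P/(σA))^(1/4) = (7.6219×10¹⁶/(5.670×10⁻⁸×7.24116×10¹²))^(1/4) = 656.4 K.

T ≈ 656.4 K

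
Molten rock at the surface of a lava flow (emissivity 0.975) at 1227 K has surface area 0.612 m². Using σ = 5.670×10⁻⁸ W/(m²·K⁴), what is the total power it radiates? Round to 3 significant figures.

Area A = 0.612 m².
P = εσAT⁴ = 0.975 × 5.670×10⁻⁸ × 0.612 × (1227)⁴ = 7.67×10⁴ W.

P ≈ 7.67×10⁴ W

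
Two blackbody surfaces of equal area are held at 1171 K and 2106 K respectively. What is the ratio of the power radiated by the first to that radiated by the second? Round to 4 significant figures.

P₁/P₂ ≈ 0.09559

With equal areas, P₁/P₂ = (T₁/T₂)⁴ = (1171/2106)⁴ = 0.09559.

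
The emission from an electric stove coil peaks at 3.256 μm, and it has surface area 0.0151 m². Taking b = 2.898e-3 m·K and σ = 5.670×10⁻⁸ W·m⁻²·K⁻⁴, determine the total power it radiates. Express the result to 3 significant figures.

Wien's law: T = b/λ_max = 2.898×10⁻³/3.256×10⁻⁶ = 890.049 K.
Area A = 0.0151 m².
Then P = σAT⁴ = 5.670×10⁻⁸×0.0151×(890.049)⁴ = 537 W.

P ≈ 537 W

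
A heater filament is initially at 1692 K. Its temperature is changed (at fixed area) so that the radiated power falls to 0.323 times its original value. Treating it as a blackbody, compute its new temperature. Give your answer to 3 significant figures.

T₂ ≈ 1.28×10³ K

P ∝ T⁴, so T₂/T₁ = (P₂/P₁)^(1/4) = (0.323)^(1/4) = 0.753877.
T₂ = 1692 × 0.753877 = 1.28×10³ K.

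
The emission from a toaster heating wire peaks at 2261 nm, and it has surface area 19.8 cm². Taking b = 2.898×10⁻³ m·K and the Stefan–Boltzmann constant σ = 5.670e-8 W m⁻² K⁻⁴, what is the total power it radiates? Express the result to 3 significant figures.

Wien's law: T = b/λ_max = 2.898×10⁻³/2.261×10⁻⁶ = 1281.73 K.
Area A = 19.8 cm² = 1.98×10⁻³ m².
Then P = σAT⁴ = 5.670×10⁻⁸×1.98×10⁻³×(1281.73)⁴ = 303 W.

P ≈ 303 W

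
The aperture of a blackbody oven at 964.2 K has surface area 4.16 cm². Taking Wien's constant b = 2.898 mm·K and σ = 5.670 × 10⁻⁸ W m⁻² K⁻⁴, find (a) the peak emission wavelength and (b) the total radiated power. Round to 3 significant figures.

λ_max ≈ 3.01 μm; P ≈ 20.4 W

(a) λ_max = b/T = 2.898×10⁻³/964.2 = 3.006×10⁻⁶ m = 3.01 μm.
Area A = 4.16 cm² = 4.16×10⁻⁴ m².
(b) P = σAT⁴ = 5.670×10⁻⁸×4.16×10⁻⁴×(964.2)⁴ = 20.4 W.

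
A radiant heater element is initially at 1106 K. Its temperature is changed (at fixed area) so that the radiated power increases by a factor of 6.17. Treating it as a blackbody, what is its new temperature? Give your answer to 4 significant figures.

T₂ ≈ 1743 K

P ∝ T⁴, so T₂/T₁ = (P₂/P₁)^(1/4) = (6.17)^(1/4) = 1.57605.
T₂ = 1106 × 1.57605 = 1743 K.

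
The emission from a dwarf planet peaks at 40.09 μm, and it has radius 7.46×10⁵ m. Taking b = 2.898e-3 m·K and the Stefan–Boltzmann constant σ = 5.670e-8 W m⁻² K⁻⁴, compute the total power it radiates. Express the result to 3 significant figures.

Wien's law: T = b/λ_max = 2.898×10⁻³/4.009×10⁻⁵ = 72.2874 K.
Surface area A = 4πR² = 4π(7.46×10⁵ m)² = 6.99339×10¹² m².
Then P = σAT⁴ = 5.670×10⁻⁸×6.99339×10¹²×(72.2874)⁴ = 1.08×10¹³ W.

P ≈ 1.08×10¹³ W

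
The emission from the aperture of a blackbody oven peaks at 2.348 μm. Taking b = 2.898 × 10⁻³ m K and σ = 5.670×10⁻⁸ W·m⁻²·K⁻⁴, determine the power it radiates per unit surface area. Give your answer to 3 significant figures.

I ≈ 1.32×10⁵ W/m²

Wien's law: T = b/λ_max = 2.898×10⁻³/2.348×10⁻⁶ = 1234.24 K.
Then I = σT⁴ = 5.670×10⁻⁸×(1234.24)⁴ = 1.32×10⁵ W/m².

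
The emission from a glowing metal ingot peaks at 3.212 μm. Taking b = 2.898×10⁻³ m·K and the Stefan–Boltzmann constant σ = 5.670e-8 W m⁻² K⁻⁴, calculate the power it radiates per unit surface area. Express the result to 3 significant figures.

I ≈ 3.76×10⁴ W/m²

Wien's law: T = b/λ_max = 2.898×10⁻³/3.212×10⁻⁶ = 902.242 K.
Then I = σT⁴ = 5.670×10⁻⁸×(902.242)⁴ = 3.76×10⁴ W/m².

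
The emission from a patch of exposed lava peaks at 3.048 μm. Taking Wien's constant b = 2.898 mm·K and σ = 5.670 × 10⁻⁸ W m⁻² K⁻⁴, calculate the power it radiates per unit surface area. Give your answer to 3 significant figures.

I ≈ 4.63×10⁴ W/m²

Wien's law: T = b/λ_max = 2.898×10⁻³/3.048×10⁻⁶ = 950.787 K.
Then I = σT⁴ = 5.670×10⁻⁸×(950.787)⁴ = 4.63×10⁴ W/m².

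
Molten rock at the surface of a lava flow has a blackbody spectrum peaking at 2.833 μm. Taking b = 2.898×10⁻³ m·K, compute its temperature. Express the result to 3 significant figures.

Wien's law gives T = b/λ_max = (2.898×10⁻³ m·K)/(2.833×10⁻⁶ m) = 1.02×10³ K.

T ≈ 1.02×10³ K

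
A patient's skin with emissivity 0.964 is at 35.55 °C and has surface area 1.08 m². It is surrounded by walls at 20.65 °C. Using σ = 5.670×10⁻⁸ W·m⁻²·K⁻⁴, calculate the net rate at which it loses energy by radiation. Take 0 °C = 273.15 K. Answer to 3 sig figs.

Net loss ≈ 96.2 W

T = 35.55 °C + 273.15 = 308.70 K.
Surroundings: T = 20.65 °C + 273.15 = 293.80 K.
Area A = 1.08 m².
Net radiated power P_net = εσA(T⁴ − T₀⁴) = 0.964×5.670×10⁻⁸×1.08×(308.70⁴ − 293.80⁴).
T⁴ − T₀⁴ = 9.08127×10⁹ − 7.45087×10⁹ = 1.63040×10⁹ K⁴, so P_net = 96.2 W.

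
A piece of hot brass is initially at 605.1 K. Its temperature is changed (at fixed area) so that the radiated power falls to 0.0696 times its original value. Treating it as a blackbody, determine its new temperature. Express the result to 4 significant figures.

P ∝ T⁴, so T₂/T₁ = (P₂/P₁)^(1/4) = (0.0696)^(1/4) = 0.513632.
T₂ = 605.1 × 0.513632 = 310.8 K.

T₂ ≈ 310.8 K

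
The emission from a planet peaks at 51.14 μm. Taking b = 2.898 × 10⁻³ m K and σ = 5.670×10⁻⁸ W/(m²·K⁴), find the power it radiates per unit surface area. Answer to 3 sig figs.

Wien's law: T = b/λ_max = 2.898×10⁻³/5.114×10⁻⁵ = 56.6680 K.
Then I = σT⁴ = 5.670×10⁻⁸×(56.6680)⁴ = 0.585 W/m².

I ≈ 0.585 W/m²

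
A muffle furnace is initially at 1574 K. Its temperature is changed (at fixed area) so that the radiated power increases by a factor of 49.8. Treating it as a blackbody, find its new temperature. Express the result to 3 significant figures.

P ∝ T⁴, so T₂/T₁ = (P₂/P₁)^(1/4) = (49.8)^(1/4) = 2.65648.
T₂ = 1574 × 2.65648 = 4.18×10³ K.

T₂ ≈ 4.18×10³ K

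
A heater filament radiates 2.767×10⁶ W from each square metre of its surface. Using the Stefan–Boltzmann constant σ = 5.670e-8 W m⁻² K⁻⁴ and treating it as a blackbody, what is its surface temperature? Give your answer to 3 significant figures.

I = σT⁴, so T = (I/σ)^(1/4) = (2.767×10⁶/(5.670×10⁻⁸))^(1/4) = 2.64×10³ K.

T ≈ 2.64×10³ K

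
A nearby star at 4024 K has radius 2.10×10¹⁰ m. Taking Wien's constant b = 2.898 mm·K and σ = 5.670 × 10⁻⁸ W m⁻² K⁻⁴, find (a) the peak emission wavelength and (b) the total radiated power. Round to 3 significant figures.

λ_max ≈ 0.720 μm; P ≈ 8.24×10²⁸ W

(a) λ_max = b/T = 2.898×10⁻³/4024 = 7.202×10⁻⁷ m = 0.720 μm.
Surface area A = 4πR² = 4π(2.10×10¹⁰ m)² = 5.54177×10²¹ m².
(b) P = σAT⁴ = 5.670×10⁻⁸×5.54177×10²¹×(4024)⁴ = 8.24×10²⁸ W.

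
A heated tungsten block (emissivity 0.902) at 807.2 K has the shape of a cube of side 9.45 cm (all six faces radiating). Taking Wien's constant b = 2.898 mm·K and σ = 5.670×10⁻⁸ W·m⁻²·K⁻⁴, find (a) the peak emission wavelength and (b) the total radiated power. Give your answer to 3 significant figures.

(a) λ_max = b/T = 2.898×10⁻³/807.2 = 3.590×10⁻⁶ m = 3.59 μm.
Area A = 6s² = 6×(0.0945 m)² = 0.0535815 m².
(b) P = εσAT⁴ = 0.902×5.670×10⁻⁸×0.0535815×(807.2)⁴ = 1.16×10³ W.

λ_max ≈ 3.59 μm; P ≈ 1.16×10³ W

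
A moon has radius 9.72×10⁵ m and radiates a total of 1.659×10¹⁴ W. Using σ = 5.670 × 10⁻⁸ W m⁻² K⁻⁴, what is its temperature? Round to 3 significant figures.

T ≈ 125 K

Surface area A = 4πR² = 4π(9.72×10⁵ m)² = 1.18725×10¹³ m².
P = σAT⁴ ⇒ T = (P/(σA))^(1/4) = (1.659×10¹⁴/(5.670×10⁻⁸×1.18725×10¹³))^(1/4) = 125 K.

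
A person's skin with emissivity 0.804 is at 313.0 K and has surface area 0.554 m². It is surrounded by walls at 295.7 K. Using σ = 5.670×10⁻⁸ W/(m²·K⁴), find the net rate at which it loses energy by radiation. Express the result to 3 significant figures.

Net loss ≈ 49.3 W

Area A = 0.554 m².
Net radiated power P_net = εσA(T⁴ − T₀⁴) = 0.804×5.670×10⁻⁸×0.554×(313.0⁴ − 295.7⁴).
T⁴ − T₀⁴ = 9.59792×10⁹ − 7.64549×10⁹ = 1.95243×10⁹ K⁴, so P_net = 49.3 W.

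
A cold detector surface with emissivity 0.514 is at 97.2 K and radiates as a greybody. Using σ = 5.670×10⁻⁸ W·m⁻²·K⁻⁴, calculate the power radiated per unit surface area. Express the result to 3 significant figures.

I ≈ 2.60 W/m²

Stefan–Boltzmann: I = εσT⁴ = 0.514 × 5.670×10⁻⁸ × (97.2)⁴ = 2.60 W/m².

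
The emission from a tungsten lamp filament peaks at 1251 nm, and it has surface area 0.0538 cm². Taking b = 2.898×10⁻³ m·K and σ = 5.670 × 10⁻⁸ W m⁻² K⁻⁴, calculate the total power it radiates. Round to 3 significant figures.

Wien's law: T = b/λ_max = 2.898×10⁻³/1.251×10⁻⁶ = 2316.55 K.
Area A = 0.0538 cm² = 5.38×10⁻⁶ m².
Then P = σAT⁴ = 5.670×10⁻⁸×5.38×10⁻⁶×(2316.55)⁴ = 8.78 W.

P ≈ 8.78 W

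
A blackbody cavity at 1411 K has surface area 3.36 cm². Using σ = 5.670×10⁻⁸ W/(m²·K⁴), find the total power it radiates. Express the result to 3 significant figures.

P ≈ 75.5 W

Area A = 3.36 cm² = 3.36×10⁻⁴ m².
P = σAT⁴ = 5.670×10⁻⁸ × 3.36×10⁻⁴ × (1411)⁴ = 75.5 W.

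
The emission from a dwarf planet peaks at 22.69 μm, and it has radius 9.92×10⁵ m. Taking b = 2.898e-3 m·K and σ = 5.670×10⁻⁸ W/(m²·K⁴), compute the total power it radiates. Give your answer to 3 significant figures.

P ≈ 1.87×10¹⁴ W

Wien's law: T = b/λ_max = 2.898×10⁻³/2.269×10⁻⁵ = 127.721 K.
Surface area A = 4πR² = 4π(9.92×10⁵ m)² = 1.23661×10¹³ m².
Then P = σAT⁴ = 5.670×10⁻⁸×1.23661×10¹³×(127.721)⁴ = 1.87×10¹⁴ W.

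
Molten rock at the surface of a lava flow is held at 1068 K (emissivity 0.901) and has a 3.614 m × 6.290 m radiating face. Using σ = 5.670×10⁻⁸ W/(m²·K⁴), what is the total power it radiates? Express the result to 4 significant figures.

P ≈ 1.511×10⁶ W

Area A = 3.614 × 6.290 = 22.7321 m².
P = εσAT⁴ = 0.901 × 5.670×10⁻⁸ × 22.7321 × (1068)⁴ = 1.511×10⁶ W.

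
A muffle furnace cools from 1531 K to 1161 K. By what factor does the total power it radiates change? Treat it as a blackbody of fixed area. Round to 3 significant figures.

P₂/P₁ ≈ 0.331

P ∝ T⁴, so P₂/P₁ = (T₂/T₁)⁴ = (1161/1531)⁴ = (0.758328)⁴ = 0.331.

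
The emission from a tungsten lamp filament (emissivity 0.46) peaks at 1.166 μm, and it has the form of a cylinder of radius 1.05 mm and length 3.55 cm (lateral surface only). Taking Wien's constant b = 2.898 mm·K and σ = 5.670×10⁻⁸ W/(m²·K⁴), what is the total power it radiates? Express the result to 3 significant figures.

Wien's law: T = b/λ_max = 2.898×10⁻³/1.166×10⁻⁶ = 2485.42 K.
Lateral area A = 2πrL = 2π×1.05×10⁻³×0.0355 = 2.34206×10⁻⁴ m².
Then P = εσAT⁴ = 0.46×5.670×10⁻⁸×2.34206×10⁻⁴×(2485.42)⁴ = 233 W.

P ≈ 233 W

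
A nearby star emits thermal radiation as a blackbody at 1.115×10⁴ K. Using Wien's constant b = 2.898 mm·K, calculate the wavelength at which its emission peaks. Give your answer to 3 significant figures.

Wien's displacement law: λ_max = b/T = (2.898×10⁻³ m·K)/(1.115×10⁴ K) = 2.599×10⁻⁷ m.
That is 260 nm, in the ultraviolet range.

λ_max ≈ 260 nm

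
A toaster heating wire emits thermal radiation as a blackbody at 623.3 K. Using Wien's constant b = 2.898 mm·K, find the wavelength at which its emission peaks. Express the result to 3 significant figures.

Wien's displacement law: λ_max = b/T = (2.898×10⁻³ m·K)/(623.3 K) = 4.649×10⁻⁶ m.
That is 4.65 μm, in the infrared range.

λ_max ≈ 4.65 μm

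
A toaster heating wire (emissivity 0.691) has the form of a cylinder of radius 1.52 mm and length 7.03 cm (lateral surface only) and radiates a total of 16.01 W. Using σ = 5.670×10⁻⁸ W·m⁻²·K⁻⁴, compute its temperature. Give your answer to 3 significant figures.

T ≈ 883 K

Lateral area A = 2πrL = 2π×1.52×10⁻³×0.0703 = 6.71396×10⁻⁴ m².
P = εσAT⁴ ⇒ T = (P/(εσA))^(1/4) = (16.01/(0.691×5.670×10⁻⁸×6.71396×10⁻⁴))^(1/4) = 883 K.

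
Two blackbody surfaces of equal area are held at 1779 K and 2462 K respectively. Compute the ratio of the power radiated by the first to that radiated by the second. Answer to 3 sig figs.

With equal areas, P₁/P₂ = (T₁/T₂)⁴ = (1779/2462)⁴ = 0.273.

P₁/P₂ ≈ 0.273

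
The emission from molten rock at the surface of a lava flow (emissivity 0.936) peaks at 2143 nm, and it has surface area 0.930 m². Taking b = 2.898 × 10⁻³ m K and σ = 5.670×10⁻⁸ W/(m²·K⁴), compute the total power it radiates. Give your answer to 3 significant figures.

Wien's law: T = b/λ_max = 2.898×10⁻³/2.143×10⁻⁶ = 1352.31 K.
Area A = 0.930 m².
Then P = εσAT⁴ = 0.936×5.670×10⁻⁸×0.930×(1352.31)⁴ = 1.65×10⁵ W.

P ≈ 1.65×10⁵ W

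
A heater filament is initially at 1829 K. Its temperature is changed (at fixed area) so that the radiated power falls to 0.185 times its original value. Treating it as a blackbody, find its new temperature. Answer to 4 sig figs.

T₂ ≈ 1200 K

P ∝ T⁴, so T₂/T₁ = (P₂/P₁)^(1/4) = (0.185)^(1/4) = 0.655832.
T₂ = 1829 × 0.655832 = 1200 K.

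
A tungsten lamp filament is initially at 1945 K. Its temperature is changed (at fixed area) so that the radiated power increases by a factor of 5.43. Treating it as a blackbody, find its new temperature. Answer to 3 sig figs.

T₂ ≈ 2.97×10³ K

P ∝ T⁴, so T₂/T₁ = (P₂/P₁)^(1/4) = (5.43)^(1/4) = 1.52651.
T₂ = 1945 × 1.52651 = 2.97×10³ K.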